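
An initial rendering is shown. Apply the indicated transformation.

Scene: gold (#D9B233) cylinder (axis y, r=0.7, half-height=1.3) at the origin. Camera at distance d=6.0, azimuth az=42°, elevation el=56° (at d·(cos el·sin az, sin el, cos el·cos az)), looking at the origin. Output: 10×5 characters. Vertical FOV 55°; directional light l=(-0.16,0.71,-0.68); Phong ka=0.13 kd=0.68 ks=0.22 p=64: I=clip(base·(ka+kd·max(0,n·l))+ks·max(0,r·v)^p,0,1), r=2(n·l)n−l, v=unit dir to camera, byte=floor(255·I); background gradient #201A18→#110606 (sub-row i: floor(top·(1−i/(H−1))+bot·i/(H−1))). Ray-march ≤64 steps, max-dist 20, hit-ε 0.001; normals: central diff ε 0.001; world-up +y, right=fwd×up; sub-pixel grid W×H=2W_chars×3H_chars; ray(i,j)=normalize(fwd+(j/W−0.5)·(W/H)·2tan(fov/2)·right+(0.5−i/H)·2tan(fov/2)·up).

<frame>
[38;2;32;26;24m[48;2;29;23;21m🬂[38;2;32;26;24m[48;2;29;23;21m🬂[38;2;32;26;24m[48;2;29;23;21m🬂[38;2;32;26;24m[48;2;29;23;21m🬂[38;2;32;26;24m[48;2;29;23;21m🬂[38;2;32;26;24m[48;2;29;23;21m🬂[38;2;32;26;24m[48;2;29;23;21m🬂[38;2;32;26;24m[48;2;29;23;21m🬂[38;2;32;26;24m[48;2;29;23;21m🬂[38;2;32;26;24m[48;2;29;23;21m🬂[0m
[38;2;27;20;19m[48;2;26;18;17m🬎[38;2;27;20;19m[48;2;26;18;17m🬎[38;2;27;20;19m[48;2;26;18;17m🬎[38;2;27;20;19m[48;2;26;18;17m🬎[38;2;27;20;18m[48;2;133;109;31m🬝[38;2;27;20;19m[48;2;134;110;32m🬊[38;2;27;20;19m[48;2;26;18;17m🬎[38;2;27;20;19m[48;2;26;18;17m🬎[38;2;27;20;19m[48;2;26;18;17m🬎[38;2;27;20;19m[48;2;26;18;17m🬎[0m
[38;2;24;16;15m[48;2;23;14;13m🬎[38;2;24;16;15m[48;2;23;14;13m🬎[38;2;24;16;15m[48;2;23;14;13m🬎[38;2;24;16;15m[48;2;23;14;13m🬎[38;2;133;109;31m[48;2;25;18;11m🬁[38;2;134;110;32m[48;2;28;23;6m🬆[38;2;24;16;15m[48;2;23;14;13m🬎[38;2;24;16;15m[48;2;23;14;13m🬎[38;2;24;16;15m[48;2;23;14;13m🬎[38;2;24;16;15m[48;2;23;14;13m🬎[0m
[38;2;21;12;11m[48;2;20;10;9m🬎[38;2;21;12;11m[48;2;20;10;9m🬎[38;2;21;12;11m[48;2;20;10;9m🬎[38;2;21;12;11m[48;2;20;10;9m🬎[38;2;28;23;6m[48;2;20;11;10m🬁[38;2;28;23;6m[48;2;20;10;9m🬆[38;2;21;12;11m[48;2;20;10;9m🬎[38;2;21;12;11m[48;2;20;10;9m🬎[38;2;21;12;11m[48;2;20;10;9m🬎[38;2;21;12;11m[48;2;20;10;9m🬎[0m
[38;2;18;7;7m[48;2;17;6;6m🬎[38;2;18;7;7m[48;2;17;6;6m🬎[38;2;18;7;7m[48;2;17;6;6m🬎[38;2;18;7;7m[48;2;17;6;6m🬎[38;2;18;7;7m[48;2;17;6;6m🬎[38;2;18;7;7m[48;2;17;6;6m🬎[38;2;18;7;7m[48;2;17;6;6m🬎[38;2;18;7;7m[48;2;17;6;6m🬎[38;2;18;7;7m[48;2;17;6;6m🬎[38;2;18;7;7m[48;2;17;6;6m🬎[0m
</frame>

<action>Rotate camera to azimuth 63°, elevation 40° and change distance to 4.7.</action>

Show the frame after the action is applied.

<frame>
[38;2;32;26;24m[48;2;29;23;21m🬂[38;2;32;26;24m[48;2;29;23;21m🬂[38;2;32;26;24m[48;2;29;23;21m🬂[38;2;32;26;24m[48;2;29;23;21m🬂[38;2;32;26;24m[48;2;29;23;21m🬂[38;2;32;26;24m[48;2;29;23;21m🬂[38;2;32;26;24m[48;2;29;23;21m🬂[38;2;32;26;24m[48;2;29;23;21m🬂[38;2;32;26;24m[48;2;29;23;21m🬂[38;2;32;26;24m[48;2;29;23;21m🬂[0m
[38;2;27;20;19m[48;2;26;18;17m🬎[38;2;27;20;19m[48;2;26;18;17m🬎[38;2;27;20;19m[48;2;26;18;17m🬎[38;2;27;20;19m[48;2;26;18;17m🬎[38;2;132;109;31m[48;2;28;22;13m🬫[38;2;132;109;31m[48;2;132;109;31m [38;2;132;109;31m[48;2;28;21;16m🬃[38;2;27;20;19m[48;2;26;18;17m🬎[38;2;27;20;19m[48;2;26;18;17m🬎[38;2;27;20;19m[48;2;26;18;17m🬎[0m
[38;2;24;16;15m[48;2;23;14;13m🬎[38;2;24;16;15m[48;2;23;14;13m🬎[38;2;24;16;15m[48;2;23;14;13m🬎[38;2;24;16;15m[48;2;23;14;13m🬎[38;2;28;23;6m[48;2;28;23;6m [38;2;28;23;6m[48;2;28;23;6m [38;2;51;42;11m[48;2;24;15;14m▌[38;2;24;16;15m[48;2;23;14;13m🬎[38;2;24;16;15m[48;2;23;14;13m🬎[38;2;24;16;15m[48;2;23;14;13m🬎[0m
[38;2;21;12;11m[48;2;20;10;9m🬎[38;2;21;12;11m[48;2;20;10;9m🬎[38;2;21;12;11m[48;2;20;10;9m🬎[38;2;21;12;11m[48;2;20;10;9m🬎[38;2;28;23;6m[48;2;21;11;10m▐[38;2;28;23;6m[48;2;28;23;6m [38;2;21;12;11m[48;2;20;10;9m🬎[38;2;21;12;11m[48;2;20;10;9m🬎[38;2;21;12;11m[48;2;20;10;9m🬎[38;2;21;12;11m[48;2;20;10;9m🬎[0m
[38;2;18;7;7m[48;2;17;6;6m🬎[38;2;18;7;7m[48;2;17;6;6m🬎[38;2;18;7;7m[48;2;17;6;6m🬎[38;2;18;7;7m[48;2;17;6;6m🬎[38;2;18;7;7m[48;2;17;6;6m🬎[38;2;18;7;7m[48;2;17;6;6m🬎[38;2;18;7;7m[48;2;17;6;6m🬎[38;2;18;7;7m[48;2;17;6;6m🬎[38;2;18;7;7m[48;2;17;6;6m🬎[38;2;18;7;7m[48;2;17;6;6m🬎[0m
</frame>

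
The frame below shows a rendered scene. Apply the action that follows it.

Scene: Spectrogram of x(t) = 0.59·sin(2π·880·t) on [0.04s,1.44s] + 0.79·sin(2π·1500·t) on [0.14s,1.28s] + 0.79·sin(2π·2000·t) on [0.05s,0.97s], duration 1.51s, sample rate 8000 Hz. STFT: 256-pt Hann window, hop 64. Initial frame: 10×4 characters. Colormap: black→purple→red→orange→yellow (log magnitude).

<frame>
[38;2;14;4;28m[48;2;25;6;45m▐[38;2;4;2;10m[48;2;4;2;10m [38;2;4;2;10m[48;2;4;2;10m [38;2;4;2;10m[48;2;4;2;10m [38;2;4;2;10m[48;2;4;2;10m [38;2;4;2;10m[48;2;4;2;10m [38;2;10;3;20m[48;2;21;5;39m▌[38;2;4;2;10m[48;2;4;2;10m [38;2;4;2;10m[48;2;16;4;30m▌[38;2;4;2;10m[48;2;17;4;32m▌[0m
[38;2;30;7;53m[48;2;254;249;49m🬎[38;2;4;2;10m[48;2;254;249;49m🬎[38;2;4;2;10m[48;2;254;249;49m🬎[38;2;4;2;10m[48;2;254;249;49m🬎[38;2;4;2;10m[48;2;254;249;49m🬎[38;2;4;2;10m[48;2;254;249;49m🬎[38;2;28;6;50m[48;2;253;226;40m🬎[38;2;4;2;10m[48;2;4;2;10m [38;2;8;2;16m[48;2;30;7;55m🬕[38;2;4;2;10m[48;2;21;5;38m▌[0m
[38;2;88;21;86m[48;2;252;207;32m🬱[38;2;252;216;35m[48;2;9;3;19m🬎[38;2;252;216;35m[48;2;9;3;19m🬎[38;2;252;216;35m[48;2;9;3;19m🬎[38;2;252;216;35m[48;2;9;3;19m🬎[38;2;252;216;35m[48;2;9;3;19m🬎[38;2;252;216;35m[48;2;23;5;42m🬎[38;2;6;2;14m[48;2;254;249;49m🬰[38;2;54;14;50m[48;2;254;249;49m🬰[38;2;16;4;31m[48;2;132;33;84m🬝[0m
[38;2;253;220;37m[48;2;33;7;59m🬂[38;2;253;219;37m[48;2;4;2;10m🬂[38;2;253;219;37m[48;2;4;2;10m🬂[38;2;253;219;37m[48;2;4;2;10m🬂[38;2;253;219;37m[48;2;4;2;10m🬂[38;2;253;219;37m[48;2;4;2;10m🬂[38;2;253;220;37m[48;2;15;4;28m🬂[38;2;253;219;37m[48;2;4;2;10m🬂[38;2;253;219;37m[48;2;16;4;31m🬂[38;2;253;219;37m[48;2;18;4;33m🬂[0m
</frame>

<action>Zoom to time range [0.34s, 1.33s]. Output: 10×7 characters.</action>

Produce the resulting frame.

<frame>
[38;2;4;2;10m[48;2;4;2;10m [38;2;4;2;10m[48;2;4;2;10m [38;2;4;2;10m[48;2;4;2;10m [38;2;4;2;10m[48;2;4;2;10m [38;2;4;2;10m[48;2;4;2;10m [38;2;4;2;10m[48;2;4;2;10m [38;2;15;4;30m[48;2;20;5;37m▌[38;2;4;2;10m[48;2;4;2;10m [38;2;4;2;10m[48;2;4;2;10m [38;2;4;2;10m[48;2;14;4;26m▌[0m
[38;2;4;2;10m[48;2;4;2;10m [38;2;4;2;10m[48;2;4;2;10m [38;2;4;2;10m[48;2;4;2;10m [38;2;4;2;10m[48;2;4;2;10m [38;2;4;2;10m[48;2;4;2;10m [38;2;4;2;10m[48;2;4;2;10m [38;2;19;4;35m[48;2;24;5;43m▌[38;2;4;2;10m[48;2;4;2;10m [38;2;4;2;10m[48;2;4;2;10m [38;2;4;2;10m[48;2;15;4;29m▌[0m
[38;2;4;2;10m[48;2;4;2;10m [38;2;4;2;10m[48;2;4;2;10m [38;2;4;2;10m[48;2;4;2;10m [38;2;4;2;10m[48;2;4;2;10m [38;2;4;2;10m[48;2;4;2;10m [38;2;4;2;10m[48;2;4;2;10m [38;2;28;6;50m[48;2;42;9;74m🬆[38;2;4;2;10m[48;2;4;2;10m [38;2;4;2;10m[48;2;4;2;10m [38;2;4;2;10m[48;2;20;5;37m▌[0m
[38;2;4;2;11m[48;2;254;249;49m🬰[38;2;4;2;11m[48;2;254;249;49m🬰[38;2;4;2;11m[48;2;254;249;49m🬰[38;2;4;2;11m[48;2;254;249;49m🬰[38;2;4;2;11m[48;2;254;249;49m🬰[38;2;4;2;11m[48;2;254;249;49m🬰[38;2;125;31;84m[48;2;252;202;30m🬰[38;2;4;2;10m[48;2;4;2;10m [38;2;4;2;10m[48;2;4;2;10m [38;2;10;3;20m[48;2;51;12;77m🬕[0m
[38;2;252;216;35m[48;2;4;2;10m🬎[38;2;252;216;35m[48;2;4;2;10m🬎[38;2;252;216;35m[48;2;4;2;10m🬎[38;2;252;216;35m[48;2;4;2;10m🬎[38;2;252;216;35m[48;2;4;2;10m🬎[38;2;252;216;35m[48;2;4;2;10m🬎[38;2;252;216;36m[48;2;27;6;49m🬎[38;2;252;216;35m[48;2;4;2;10m🬎[38;2;252;216;35m[48;2;4;2;10m🬎[38;2;252;216;36m[48;2;46;11;48m🬎[0m
[38;2;253;219;37m[48;2;12;3;23m🬋[38;2;253;219;37m[48;2;12;3;23m🬋[38;2;253;219;37m[48;2;12;3;23m🬋[38;2;253;219;37m[48;2;12;3;23m🬋[38;2;253;219;37m[48;2;12;3;23m🬋[38;2;253;219;37m[48;2;12;3;23m🬋[38;2;253;220;37m[48;2;24;6;44m🬋[38;2;253;219;37m[48;2;12;3;23m🬋[38;2;253;219;37m[48;2;12;3;23m🬋[38;2;253;219;37m[48;2;24;5;43m🬋[0m
[38;2;4;2;10m[48;2;4;2;10m [38;2;4;2;10m[48;2;4;2;10m [38;2;4;2;10m[48;2;4;2;10m [38;2;4;2;10m[48;2;4;2;10m [38;2;4;2;10m[48;2;4;2;10m [38;2;4;2;10m[48;2;4;2;10m [38;2;20;5;37m[48;2;15;4;30m▐[38;2;4;2;10m[48;2;4;2;10m [38;2;4;2;10m[48;2;4;2;10m [38;2;4;2;10m[48;2;25;6;45m▌[0m
</frame>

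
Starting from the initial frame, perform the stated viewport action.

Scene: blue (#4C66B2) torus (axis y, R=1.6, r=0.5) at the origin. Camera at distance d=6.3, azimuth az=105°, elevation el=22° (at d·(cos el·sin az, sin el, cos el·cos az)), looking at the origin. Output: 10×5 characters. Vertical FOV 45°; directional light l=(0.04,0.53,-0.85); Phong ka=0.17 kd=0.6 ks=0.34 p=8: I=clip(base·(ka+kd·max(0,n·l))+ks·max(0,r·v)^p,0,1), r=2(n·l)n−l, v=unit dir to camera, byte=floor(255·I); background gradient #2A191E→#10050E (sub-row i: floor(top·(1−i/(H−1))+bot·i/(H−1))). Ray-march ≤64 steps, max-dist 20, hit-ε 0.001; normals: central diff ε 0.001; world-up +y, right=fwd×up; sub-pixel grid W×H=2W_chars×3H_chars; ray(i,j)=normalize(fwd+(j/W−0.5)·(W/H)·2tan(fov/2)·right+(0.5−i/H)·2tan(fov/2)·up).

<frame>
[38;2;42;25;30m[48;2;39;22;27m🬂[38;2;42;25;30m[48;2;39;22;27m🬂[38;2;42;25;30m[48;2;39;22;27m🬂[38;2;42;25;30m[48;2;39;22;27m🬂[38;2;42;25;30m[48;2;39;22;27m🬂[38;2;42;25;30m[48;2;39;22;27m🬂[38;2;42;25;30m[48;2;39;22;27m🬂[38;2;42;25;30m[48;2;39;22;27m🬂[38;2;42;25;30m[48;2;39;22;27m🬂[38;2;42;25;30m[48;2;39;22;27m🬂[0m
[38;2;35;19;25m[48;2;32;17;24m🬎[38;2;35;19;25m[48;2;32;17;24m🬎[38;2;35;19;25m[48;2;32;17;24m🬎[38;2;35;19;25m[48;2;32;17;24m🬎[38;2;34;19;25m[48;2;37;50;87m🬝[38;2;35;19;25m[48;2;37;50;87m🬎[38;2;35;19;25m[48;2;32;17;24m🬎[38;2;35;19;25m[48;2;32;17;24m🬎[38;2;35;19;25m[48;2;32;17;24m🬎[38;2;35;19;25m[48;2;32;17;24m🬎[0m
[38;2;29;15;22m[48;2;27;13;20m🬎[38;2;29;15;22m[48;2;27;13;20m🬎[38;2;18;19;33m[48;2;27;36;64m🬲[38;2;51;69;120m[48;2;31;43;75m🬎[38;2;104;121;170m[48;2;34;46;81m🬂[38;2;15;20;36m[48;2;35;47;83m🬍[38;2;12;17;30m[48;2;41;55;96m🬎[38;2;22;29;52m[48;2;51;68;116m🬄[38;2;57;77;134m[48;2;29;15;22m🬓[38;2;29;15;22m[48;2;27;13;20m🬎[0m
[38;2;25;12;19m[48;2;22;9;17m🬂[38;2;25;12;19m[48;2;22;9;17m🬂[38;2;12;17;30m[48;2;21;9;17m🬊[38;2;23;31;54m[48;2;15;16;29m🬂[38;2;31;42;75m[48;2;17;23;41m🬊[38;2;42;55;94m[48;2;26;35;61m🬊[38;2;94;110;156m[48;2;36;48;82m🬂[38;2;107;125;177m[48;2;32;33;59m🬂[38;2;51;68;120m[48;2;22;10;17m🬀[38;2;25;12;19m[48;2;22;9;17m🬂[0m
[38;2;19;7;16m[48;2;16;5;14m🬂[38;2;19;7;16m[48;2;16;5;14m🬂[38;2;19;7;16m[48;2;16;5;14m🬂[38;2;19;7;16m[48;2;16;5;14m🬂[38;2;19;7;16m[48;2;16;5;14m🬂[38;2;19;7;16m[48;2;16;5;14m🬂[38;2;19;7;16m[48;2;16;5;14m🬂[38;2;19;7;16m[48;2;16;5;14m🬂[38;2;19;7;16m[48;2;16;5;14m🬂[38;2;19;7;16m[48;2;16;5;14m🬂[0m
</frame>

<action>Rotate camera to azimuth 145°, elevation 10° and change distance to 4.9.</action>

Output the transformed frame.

<frame>
[38;2;42;25;30m[48;2;39;22;27m🬂[38;2;42;25;30m[48;2;39;22;27m🬂[38;2;42;25;30m[48;2;39;22;27m🬂[38;2;42;25;30m[48;2;39;22;27m🬂[38;2;42;25;30m[48;2;39;22;27m🬂[38;2;42;25;30m[48;2;39;22;27m🬂[38;2;42;25;30m[48;2;39;22;27m🬂[38;2;42;25;30m[48;2;39;22;27m🬂[38;2;42;25;30m[48;2;39;22;27m🬂[38;2;42;25;30m[48;2;39;22;27m🬂[0m
[38;2;35;19;25m[48;2;32;17;24m🬎[38;2;35;19;25m[48;2;32;17;24m🬎[38;2;35;19;25m[48;2;32;17;24m🬎[38;2;35;19;25m[48;2;32;17;24m🬎[38;2;35;19;25m[48;2;32;17;24m🬎[38;2;35;19;25m[48;2;32;17;24m🬎[38;2;35;19;25m[48;2;32;17;24m🬎[38;2;35;19;25m[48;2;32;17;24m🬎[38;2;35;19;25m[48;2;32;17;24m🬎[38;2;35;19;25m[48;2;32;17;24m🬎[0m
[38;2;29;15;22m[48;2;27;13;20m🬎[38;2;30;16;23m[48;2;31;42;74m🬀[38;2;30;16;23m[48;2;40;55;95m🬁[38;2;53;72;126m[48;2;46;63;110m🬂[38;2;69;89;147m[48;2;52;69;120m🬂[38;2;53;71;122m[48;2;86;104;158m🬎[38;2;45;60;106m[48;2;113;132;188m🬎[38;2;27;25;41m[48;2;72;91;148m🬂[38;2;41;56;98m[48;2;58;77;135m🬂[38;2;55;74;130m[48;2;29;15;22m🬓[0m
[38;2;25;12;19m[48;2;22;9;17m🬂[38;2;28;37;65m[48;2;19;14;25m🬁[38;2;31;42;74m[48;2;17;13;24m🬎[38;2;39;53;92m[48;2;22;30;52m🬎[38;2;48;64;110m[48;2;32;44;77m🬊[38;2;81;98;150m[48;2;38;52;91m🬂[38;2;103;122;176m[48;2;40;54;94m🬂[38;2;74;92;147m[48;2;38;51;89m🬂[38;2;47;64;112m[48;2;21;9;17m🬎[38;2;47;64;111m[48;2;22;10;17m🬀[0m
[38;2;19;7;16m[48;2;16;5;14m🬂[38;2;19;7;16m[48;2;16;5;14m🬂[38;2;19;7;16m[48;2;16;5;14m🬂[38;2;19;7;16m[48;2;16;5;14m🬂[38;2;19;7;16m[48;2;16;5;14m🬂[38;2;19;7;16m[48;2;16;5;14m🬂[38;2;19;7;16m[48;2;16;5;14m🬂[38;2;19;7;16m[48;2;16;5;14m🬂[38;2;19;7;16m[48;2;16;5;14m🬂[38;2;19;7;16m[48;2;16;5;14m🬂[0m
</frame>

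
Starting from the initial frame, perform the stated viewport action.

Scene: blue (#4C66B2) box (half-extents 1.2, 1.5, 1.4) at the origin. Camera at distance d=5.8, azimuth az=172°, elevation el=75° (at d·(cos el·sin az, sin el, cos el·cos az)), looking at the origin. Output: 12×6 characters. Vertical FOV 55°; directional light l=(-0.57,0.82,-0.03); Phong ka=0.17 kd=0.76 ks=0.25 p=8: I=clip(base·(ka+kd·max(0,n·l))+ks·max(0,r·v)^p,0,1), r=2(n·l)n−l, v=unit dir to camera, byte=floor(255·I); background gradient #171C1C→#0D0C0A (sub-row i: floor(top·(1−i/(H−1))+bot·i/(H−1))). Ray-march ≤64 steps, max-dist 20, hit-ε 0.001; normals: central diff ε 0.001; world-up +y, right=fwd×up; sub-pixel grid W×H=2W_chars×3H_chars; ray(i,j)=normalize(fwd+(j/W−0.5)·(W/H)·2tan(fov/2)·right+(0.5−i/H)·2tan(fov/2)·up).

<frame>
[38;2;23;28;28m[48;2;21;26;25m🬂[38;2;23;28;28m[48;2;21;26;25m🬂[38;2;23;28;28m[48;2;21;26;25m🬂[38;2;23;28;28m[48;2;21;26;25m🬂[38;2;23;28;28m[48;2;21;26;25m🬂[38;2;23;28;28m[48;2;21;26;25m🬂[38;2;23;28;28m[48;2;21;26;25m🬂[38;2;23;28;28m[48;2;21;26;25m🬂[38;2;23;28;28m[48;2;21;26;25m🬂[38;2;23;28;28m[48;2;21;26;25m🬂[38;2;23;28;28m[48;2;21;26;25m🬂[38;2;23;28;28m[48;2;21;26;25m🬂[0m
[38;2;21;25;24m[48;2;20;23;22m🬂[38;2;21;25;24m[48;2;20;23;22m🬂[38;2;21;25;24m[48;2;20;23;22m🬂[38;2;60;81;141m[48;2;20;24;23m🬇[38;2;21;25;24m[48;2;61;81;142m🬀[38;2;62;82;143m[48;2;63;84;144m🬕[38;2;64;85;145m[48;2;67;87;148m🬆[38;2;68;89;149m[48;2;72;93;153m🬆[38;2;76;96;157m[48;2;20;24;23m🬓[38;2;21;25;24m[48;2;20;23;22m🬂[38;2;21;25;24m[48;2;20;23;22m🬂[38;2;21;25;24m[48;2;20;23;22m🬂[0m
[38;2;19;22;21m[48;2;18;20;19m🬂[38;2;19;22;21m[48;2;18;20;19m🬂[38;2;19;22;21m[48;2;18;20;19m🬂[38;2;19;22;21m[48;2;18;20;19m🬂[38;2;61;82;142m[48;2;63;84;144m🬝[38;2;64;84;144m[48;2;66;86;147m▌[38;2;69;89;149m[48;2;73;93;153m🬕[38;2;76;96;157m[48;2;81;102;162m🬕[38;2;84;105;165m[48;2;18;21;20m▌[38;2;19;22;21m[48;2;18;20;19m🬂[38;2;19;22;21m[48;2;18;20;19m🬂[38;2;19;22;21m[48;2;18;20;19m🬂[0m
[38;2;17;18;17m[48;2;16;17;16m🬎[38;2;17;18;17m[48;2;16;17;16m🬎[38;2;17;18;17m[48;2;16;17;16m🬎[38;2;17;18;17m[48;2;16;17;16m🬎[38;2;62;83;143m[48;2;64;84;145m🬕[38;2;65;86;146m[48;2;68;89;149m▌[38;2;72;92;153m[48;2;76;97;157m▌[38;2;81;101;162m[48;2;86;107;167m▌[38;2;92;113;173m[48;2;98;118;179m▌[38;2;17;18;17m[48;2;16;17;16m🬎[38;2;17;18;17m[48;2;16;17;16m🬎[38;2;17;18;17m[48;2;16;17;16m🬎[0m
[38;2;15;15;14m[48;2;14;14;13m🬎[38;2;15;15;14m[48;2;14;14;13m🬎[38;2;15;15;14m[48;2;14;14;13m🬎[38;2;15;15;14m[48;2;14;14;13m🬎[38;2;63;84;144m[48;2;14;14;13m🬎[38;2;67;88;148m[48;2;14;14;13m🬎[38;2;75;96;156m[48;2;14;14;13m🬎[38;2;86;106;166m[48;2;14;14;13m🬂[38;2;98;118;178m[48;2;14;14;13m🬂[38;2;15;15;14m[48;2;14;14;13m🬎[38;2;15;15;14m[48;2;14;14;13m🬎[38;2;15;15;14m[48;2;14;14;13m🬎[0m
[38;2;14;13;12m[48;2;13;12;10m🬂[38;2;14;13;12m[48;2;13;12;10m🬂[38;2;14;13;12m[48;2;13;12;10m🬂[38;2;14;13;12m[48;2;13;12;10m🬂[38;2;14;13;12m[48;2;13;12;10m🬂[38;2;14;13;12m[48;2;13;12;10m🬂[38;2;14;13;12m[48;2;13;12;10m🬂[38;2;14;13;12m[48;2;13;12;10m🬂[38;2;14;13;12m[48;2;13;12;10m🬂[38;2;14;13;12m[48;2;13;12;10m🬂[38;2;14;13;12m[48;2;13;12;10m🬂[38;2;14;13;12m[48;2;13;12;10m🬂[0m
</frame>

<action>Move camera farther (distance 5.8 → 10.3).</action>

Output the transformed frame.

<frame>
[38;2;23;28;28m[48;2;21;26;25m🬂[38;2;23;28;28m[48;2;21;26;25m🬂[38;2;23;28;28m[48;2;21;26;25m🬂[38;2;23;28;28m[48;2;21;26;25m🬂[38;2;23;28;28m[48;2;21;26;25m🬂[38;2;23;28;28m[48;2;21;26;25m🬂[38;2;23;28;28m[48;2;21;26;25m🬂[38;2;23;28;28m[48;2;21;26;25m🬂[38;2;23;28;28m[48;2;21;26;25m🬂[38;2;23;28;28m[48;2;21;26;25m🬂[38;2;23;28;28m[48;2;21;26;25m🬂[38;2;23;28;28m[48;2;21;26;25m🬂[0m
[38;2;21;25;24m[48;2;20;23;22m🬂[38;2;21;25;24m[48;2;20;23;22m🬂[38;2;21;25;24m[48;2;20;23;22m🬂[38;2;21;25;24m[48;2;20;23;22m🬂[38;2;21;25;24m[48;2;20;23;22m🬂[38;2;21;25;24m[48;2;20;23;22m🬂[38;2;21;25;24m[48;2;20;23;22m🬂[38;2;21;25;24m[48;2;20;23;22m🬂[38;2;21;25;24m[48;2;20;23;22m🬂[38;2;21;25;24m[48;2;20;23;22m🬂[38;2;21;25;24m[48;2;20;23;22m🬂[38;2;21;25;24m[48;2;20;23;22m🬂[0m
[38;2;19;22;21m[48;2;18;20;19m🬂[38;2;19;22;21m[48;2;18;20;19m🬂[38;2;19;22;21m[48;2;18;20;19m🬂[38;2;19;22;21m[48;2;18;20;19m🬂[38;2;19;22;21m[48;2;18;20;19m🬂[38;2;64;84;144m[48;2;66;86;147m▌[38;2;69;89;149m[48;2;73;93;153m🬕[38;2;77;97;158m[48;2;18;21;20m🬓[38;2;19;22;21m[48;2;18;20;19m🬂[38;2;19;22;21m[48;2;18;20;19m🬂[38;2;19;22;21m[48;2;18;20;19m🬂[38;2;19;22;21m[48;2;18;20;19m🬂[0m
[38;2;17;18;17m[48;2;16;17;16m🬎[38;2;17;18;17m[48;2;16;17;16m🬎[38;2;17;18;17m[48;2;16;17;16m🬎[38;2;17;18;17m[48;2;16;17;16m🬎[38;2;17;18;17m[48;2;16;17;16m🬎[38;2;65;86;146m[48;2;68;89;149m▌[38;2;73;94;154m[48;2;14;19;34m🬎[38;2;80;101;161m[48;2;16;18;21m🬄[38;2;17;18;17m[48;2;16;17;16m🬎[38;2;17;18;17m[48;2;16;17;16m🬎[38;2;17;18;17m[48;2;16;17;16m🬎[38;2;17;18;17m[48;2;16;17;16m🬎[0m
[38;2;15;15;14m[48;2;14;14;13m🬎[38;2;15;15;14m[48;2;14;14;13m🬎[38;2;15;15;14m[48;2;14;14;13m🬎[38;2;15;15;14m[48;2;14;14;13m🬎[38;2;15;15;14m[48;2;14;14;13m🬎[38;2;15;15;14m[48;2;14;14;13m🬎[38;2;15;15;14m[48;2;14;14;13m🬎[38;2;15;15;14m[48;2;14;14;13m🬎[38;2;15;15;14m[48;2;14;14;13m🬎[38;2;15;15;14m[48;2;14;14;13m🬎[38;2;15;15;14m[48;2;14;14;13m🬎[38;2;15;15;14m[48;2;14;14;13m🬎[0m
[38;2;14;13;12m[48;2;13;12;10m🬂[38;2;14;13;12m[48;2;13;12;10m🬂[38;2;14;13;12m[48;2;13;12;10m🬂[38;2;14;13;12m[48;2;13;12;10m🬂[38;2;14;13;12m[48;2;13;12;10m🬂[38;2;14;13;12m[48;2;13;12;10m🬂[38;2;14;13;12m[48;2;13;12;10m🬂[38;2;14;13;12m[48;2;13;12;10m🬂[38;2;14;13;12m[48;2;13;12;10m🬂[38;2;14;13;12m[48;2;13;12;10m🬂[38;2;14;13;12m[48;2;13;12;10m🬂[38;2;14;13;12m[48;2;13;12;10m🬂[0m
</frame>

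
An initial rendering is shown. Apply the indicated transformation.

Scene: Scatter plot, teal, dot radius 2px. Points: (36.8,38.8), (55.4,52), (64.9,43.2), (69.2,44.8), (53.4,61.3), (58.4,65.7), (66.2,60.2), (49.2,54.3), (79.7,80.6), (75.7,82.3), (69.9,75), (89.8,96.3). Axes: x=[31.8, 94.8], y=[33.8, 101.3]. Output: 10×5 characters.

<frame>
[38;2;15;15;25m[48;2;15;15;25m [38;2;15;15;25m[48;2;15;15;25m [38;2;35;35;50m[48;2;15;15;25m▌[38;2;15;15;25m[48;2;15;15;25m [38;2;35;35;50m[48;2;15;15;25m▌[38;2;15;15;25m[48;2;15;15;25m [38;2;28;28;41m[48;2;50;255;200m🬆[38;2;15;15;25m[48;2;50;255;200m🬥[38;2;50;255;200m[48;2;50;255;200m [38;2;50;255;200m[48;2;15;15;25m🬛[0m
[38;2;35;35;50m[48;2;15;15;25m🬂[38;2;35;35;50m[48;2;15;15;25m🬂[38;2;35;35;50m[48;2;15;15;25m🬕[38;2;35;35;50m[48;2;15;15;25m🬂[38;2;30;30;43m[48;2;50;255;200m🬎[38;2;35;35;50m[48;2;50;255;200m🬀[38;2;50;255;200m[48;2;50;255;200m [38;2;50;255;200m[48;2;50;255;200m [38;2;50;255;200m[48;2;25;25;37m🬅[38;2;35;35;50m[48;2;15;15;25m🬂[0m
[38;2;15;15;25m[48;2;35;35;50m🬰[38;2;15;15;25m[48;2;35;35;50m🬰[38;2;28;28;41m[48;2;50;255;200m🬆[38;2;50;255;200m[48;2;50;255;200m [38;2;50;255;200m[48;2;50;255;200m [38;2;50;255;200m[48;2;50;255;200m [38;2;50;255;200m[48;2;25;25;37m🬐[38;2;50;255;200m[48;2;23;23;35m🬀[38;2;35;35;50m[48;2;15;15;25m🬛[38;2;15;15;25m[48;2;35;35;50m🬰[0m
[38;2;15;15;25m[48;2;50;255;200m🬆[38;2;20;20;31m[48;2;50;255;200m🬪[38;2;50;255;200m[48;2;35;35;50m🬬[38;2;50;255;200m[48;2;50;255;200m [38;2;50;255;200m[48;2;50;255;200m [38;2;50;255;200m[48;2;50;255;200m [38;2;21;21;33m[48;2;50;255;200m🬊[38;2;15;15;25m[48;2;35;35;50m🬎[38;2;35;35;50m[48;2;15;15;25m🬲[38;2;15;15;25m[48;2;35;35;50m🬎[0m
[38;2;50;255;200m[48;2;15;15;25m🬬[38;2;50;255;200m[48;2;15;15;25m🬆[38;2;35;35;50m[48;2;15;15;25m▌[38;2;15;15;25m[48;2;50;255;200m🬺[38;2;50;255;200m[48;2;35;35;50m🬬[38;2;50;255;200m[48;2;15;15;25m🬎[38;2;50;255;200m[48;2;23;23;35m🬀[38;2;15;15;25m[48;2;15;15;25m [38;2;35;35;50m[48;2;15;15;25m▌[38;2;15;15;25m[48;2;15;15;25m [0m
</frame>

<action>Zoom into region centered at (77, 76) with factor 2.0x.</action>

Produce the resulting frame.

<frame>
[38;2;15;15;25m[48;2;15;15;25m [38;2;15;15;25m[48;2;15;15;25m [38;2;35;35;50m[48;2;15;15;25m▌[38;2;15;15;25m[48;2;15;15;25m [38;2;23;23;35m[48;2;50;255;200m🬬[38;2;15;15;25m[48;2;15;15;25m [38;2;35;35;50m[48;2;15;15;25m▌[38;2;15;15;25m[48;2;15;15;25m [38;2;35;35;50m[48;2;15;15;25m▌[38;2;15;15;25m[48;2;15;15;25m [0m
[38;2;35;35;50m[48;2;15;15;25m🬂[38;2;35;35;50m[48;2;15;15;25m🬂[38;2;31;31;45m[48;2;50;255;200m🬝[38;2;50;255;200m[48;2;25;25;37m🬫[38;2;50;255;200m[48;2;50;255;200m [38;2;35;35;50m[48;2;50;255;200m🬀[38;2;50;255;200m[48;2;28;28;41m🬱[38;2;35;35;50m[48;2;15;15;25m🬂[38;2;35;35;50m[48;2;15;15;25m🬕[38;2;35;35;50m[48;2;15;15;25m🬂[0m
[38;2;15;15;25m[48;2;35;35;50m🬰[38;2;19;19;30m[48;2;50;255;200m🬴[38;2;50;255;200m[48;2;50;255;200m [38;2;50;255;200m[48;2;15;15;25m🬛[38;2;50;255;200m[48;2;27;27;40m🬀[38;2;50;255;200m[48;2;21;21;33m🬊[38;2;50;255;200m[48;2;27;27;40m🬀[38;2;15;15;25m[48;2;35;35;50m🬰[38;2;35;35;50m[48;2;15;15;25m🬛[38;2;15;15;25m[48;2;35;35;50m🬰[0m
[38;2;15;15;25m[48;2;35;35;50m🬎[38;2;19;19;30m[48;2;50;255;200m🬬[38;2;50;255;200m[48;2;31;31;45m🬁[38;2;15;15;25m[48;2;35;35;50m🬎[38;2;35;35;50m[48;2;15;15;25m🬲[38;2;15;15;25m[48;2;35;35;50m🬎[38;2;35;35;50m[48;2;15;15;25m🬲[38;2;15;15;25m[48;2;35;35;50m🬎[38;2;35;35;50m[48;2;15;15;25m🬲[38;2;15;15;25m[48;2;35;35;50m🬎[0m
[38;2;15;15;25m[48;2;50;255;200m🬐[38;2;50;255;200m[48;2;50;255;200m [38;2;23;23;35m[48;2;50;255;200m🬸[38;2;15;15;25m[48;2;15;15;25m [38;2;35;35;50m[48;2;15;15;25m▌[38;2;15;15;25m[48;2;15;15;25m [38;2;35;35;50m[48;2;15;15;25m▌[38;2;15;15;25m[48;2;15;15;25m [38;2;35;35;50m[48;2;15;15;25m▌[38;2;15;15;25m[48;2;15;15;25m [0m
</frame>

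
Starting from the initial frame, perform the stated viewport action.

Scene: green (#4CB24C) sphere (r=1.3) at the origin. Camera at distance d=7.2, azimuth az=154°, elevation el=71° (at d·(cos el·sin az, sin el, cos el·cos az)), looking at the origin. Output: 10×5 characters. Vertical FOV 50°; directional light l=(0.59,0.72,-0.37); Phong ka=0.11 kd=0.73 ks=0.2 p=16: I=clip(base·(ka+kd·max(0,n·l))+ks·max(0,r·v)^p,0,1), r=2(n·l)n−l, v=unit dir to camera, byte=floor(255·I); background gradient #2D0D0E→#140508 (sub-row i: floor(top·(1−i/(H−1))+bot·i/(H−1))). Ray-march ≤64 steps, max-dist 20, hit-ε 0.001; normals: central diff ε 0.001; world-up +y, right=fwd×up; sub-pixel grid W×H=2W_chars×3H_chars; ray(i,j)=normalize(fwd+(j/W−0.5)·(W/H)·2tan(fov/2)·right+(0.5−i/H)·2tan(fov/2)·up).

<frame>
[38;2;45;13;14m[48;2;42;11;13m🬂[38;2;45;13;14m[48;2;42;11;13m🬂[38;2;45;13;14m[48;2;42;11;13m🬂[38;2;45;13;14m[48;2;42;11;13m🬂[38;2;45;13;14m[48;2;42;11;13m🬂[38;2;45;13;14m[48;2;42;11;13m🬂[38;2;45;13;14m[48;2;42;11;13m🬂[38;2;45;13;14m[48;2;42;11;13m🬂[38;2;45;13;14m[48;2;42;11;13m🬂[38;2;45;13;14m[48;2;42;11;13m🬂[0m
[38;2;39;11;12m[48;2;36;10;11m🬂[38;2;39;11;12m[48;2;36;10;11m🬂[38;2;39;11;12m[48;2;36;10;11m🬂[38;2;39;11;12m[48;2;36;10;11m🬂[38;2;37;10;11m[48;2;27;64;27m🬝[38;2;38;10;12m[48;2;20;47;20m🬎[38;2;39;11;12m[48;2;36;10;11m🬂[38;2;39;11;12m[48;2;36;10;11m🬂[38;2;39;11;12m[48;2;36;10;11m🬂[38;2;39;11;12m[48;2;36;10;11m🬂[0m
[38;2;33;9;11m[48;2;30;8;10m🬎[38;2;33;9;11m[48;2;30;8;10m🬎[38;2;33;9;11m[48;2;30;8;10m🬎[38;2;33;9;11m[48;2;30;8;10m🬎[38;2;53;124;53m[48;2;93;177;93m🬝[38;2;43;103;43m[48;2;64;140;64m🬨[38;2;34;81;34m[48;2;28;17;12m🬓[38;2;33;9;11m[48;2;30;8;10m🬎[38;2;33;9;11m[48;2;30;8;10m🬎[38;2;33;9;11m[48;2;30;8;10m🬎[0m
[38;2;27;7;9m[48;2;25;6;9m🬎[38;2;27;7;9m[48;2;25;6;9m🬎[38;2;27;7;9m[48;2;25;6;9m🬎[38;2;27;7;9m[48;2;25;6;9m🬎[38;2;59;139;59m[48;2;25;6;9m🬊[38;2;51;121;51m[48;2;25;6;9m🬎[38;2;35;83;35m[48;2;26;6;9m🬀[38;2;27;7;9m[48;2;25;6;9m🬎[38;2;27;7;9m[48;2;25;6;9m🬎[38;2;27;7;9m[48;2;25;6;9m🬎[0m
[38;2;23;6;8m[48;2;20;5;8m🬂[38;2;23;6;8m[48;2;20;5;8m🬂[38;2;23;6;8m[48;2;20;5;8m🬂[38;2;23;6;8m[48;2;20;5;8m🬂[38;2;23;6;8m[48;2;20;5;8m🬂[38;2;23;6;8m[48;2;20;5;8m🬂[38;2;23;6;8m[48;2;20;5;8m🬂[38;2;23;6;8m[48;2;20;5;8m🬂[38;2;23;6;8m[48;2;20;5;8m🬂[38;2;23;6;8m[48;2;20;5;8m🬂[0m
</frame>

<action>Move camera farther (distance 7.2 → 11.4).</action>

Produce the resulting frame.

<frame>
[38;2;45;13;14m[48;2;42;11;13m🬂[38;2;45;13;14m[48;2;42;11;13m🬂[38;2;45;13;14m[48;2;42;11;13m🬂[38;2;45;13;14m[48;2;42;11;13m🬂[38;2;45;13;14m[48;2;42;11;13m🬂[38;2;45;13;14m[48;2;42;11;13m🬂[38;2;45;13;14m[48;2;42;11;13m🬂[38;2;45;13;14m[48;2;42;11;13m🬂[38;2;45;13;14m[48;2;42;11;13m🬂[38;2;45;13;14m[48;2;42;11;13m🬂[0m
[38;2;39;11;12m[48;2;36;10;11m🬂[38;2;39;11;12m[48;2;36;10;11m🬂[38;2;39;11;12m[48;2;36;10;11m🬂[38;2;39;11;12m[48;2;36;10;11m🬂[38;2;39;11;12m[48;2;36;10;11m🬂[38;2;39;11;12m[48;2;36;10;11m🬂[38;2;39;11;12m[48;2;36;10;11m🬂[38;2;39;11;12m[48;2;36;10;11m🬂[38;2;39;11;12m[48;2;36;10;11m🬂[38;2;39;11;12m[48;2;36;10;11m🬂[0m
[38;2;33;9;11m[48;2;30;8;10m🬎[38;2;33;9;11m[48;2;30;8;10m🬎[38;2;33;9;11m[48;2;30;8;10m🬎[38;2;33;9;11m[48;2;30;8;10m🬎[38;2;29;18;13m[48;2;58;137;58m🬕[38;2;22;53;22m[48;2;55;124;55m🬊[38;2;33;9;11m[48;2;30;8;10m🬎[38;2;33;9;11m[48;2;30;8;10m🬎[38;2;33;9;11m[48;2;30;8;10m🬎[38;2;33;9;11m[48;2;30;8;10m🬎[0m
[38;2;27;7;9m[48;2;25;6;9m🬎[38;2;27;7;9m[48;2;25;6;9m🬎[38;2;27;7;9m[48;2;25;6;9m🬎[38;2;27;7;9m[48;2;25;6;9m🬎[38;2;48;114;48m[48;2;26;6;9m🬁[38;2;53;125;53m[48;2;26;18;12m🬀[38;2;27;7;9m[48;2;25;6;9m🬎[38;2;27;7;9m[48;2;25;6;9m🬎[38;2;27;7;9m[48;2;25;6;9m🬎[38;2;27;7;9m[48;2;25;6;9m🬎[0m
[38;2;23;6;8m[48;2;20;5;8m🬂[38;2;23;6;8m[48;2;20;5;8m🬂[38;2;23;6;8m[48;2;20;5;8m🬂[38;2;23;6;8m[48;2;20;5;8m🬂[38;2;23;6;8m[48;2;20;5;8m🬂[38;2;23;6;8m[48;2;20;5;8m🬂[38;2;23;6;8m[48;2;20;5;8m🬂[38;2;23;6;8m[48;2;20;5;8m🬂[38;2;23;6;8m[48;2;20;5;8m🬂[38;2;23;6;8m[48;2;20;5;8m🬂[0m
</frame>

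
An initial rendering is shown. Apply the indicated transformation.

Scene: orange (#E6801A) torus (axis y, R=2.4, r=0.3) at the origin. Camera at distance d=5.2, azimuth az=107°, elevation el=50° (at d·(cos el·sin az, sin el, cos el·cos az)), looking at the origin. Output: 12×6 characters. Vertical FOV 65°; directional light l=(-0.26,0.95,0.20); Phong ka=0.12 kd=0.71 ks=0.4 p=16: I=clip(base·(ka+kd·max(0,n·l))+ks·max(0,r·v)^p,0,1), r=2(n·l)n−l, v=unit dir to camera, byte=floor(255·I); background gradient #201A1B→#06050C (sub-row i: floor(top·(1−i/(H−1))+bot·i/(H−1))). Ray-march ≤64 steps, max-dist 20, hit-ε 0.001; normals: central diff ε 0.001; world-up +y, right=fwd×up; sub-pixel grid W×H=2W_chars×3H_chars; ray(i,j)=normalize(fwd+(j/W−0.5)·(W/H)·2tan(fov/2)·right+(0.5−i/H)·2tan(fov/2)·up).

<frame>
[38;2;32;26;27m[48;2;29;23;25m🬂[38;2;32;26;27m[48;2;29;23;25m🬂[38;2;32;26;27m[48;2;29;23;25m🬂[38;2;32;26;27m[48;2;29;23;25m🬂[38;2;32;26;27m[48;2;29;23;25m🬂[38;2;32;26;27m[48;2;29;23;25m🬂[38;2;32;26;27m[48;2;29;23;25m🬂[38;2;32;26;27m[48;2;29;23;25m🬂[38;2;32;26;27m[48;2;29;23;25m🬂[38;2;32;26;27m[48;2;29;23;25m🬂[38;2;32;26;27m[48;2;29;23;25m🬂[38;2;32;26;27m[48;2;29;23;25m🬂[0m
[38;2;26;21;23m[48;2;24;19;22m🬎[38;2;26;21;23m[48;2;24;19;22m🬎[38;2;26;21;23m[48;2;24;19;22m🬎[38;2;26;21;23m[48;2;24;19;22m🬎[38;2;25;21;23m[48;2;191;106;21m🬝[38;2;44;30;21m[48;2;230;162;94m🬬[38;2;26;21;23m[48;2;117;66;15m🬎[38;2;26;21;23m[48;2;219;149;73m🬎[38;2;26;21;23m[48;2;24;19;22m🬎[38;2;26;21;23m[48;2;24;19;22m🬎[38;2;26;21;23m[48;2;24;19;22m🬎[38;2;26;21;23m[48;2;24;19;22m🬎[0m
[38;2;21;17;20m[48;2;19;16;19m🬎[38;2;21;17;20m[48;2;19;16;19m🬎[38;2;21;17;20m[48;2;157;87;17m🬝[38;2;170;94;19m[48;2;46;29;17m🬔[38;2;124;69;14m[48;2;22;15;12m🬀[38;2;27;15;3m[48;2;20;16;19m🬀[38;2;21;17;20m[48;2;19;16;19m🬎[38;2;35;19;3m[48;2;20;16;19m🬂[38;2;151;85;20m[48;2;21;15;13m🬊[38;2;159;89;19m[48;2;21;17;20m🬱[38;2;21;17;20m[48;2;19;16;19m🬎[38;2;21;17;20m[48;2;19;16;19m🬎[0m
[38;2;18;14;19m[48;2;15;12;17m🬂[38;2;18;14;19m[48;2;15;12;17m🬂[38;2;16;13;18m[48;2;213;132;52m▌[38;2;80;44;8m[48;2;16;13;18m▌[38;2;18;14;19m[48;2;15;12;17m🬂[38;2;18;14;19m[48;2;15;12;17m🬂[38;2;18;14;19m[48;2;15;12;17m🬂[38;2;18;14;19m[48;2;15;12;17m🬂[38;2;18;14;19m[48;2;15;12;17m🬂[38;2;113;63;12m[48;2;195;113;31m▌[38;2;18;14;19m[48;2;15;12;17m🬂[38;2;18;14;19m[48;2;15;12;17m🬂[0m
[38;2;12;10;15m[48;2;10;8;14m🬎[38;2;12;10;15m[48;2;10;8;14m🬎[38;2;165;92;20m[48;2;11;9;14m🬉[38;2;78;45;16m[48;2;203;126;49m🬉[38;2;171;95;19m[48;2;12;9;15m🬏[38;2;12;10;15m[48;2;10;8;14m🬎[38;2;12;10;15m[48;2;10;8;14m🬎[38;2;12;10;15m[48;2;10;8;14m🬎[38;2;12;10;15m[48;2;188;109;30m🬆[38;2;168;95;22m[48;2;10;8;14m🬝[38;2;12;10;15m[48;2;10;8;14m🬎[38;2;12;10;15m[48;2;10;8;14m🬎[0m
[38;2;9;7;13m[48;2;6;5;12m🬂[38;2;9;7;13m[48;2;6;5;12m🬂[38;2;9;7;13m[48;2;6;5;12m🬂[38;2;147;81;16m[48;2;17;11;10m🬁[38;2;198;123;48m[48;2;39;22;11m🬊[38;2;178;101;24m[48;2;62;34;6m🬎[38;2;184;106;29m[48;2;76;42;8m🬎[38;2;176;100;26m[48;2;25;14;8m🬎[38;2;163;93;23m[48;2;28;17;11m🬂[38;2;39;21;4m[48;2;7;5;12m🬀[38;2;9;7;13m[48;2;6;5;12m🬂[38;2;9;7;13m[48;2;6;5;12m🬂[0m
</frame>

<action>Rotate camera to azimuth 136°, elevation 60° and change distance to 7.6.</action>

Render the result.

<frame>
[38;2;32;26;27m[48;2;29;23;25m🬂[38;2;32;26;27m[48;2;29;23;25m🬂[38;2;32;26;27m[48;2;29;23;25m🬂[38;2;32;26;27m[48;2;29;23;25m🬂[38;2;32;26;27m[48;2;29;23;25m🬂[38;2;32;26;27m[48;2;29;23;25m🬂[38;2;32;26;27m[48;2;29;23;25m🬂[38;2;32;26;27m[48;2;29;23;25m🬂[38;2;32;26;27m[48;2;29;23;25m🬂[38;2;32;26;27m[48;2;29;23;25m🬂[38;2;32;26;27m[48;2;29;23;25m🬂[38;2;32;26;27m[48;2;29;23;25m🬂[0m
[38;2;26;21;23m[48;2;24;19;22m🬎[38;2;26;21;23m[48;2;24;19;22m🬎[38;2;26;21;23m[48;2;24;19;22m🬎[38;2;26;21;23m[48;2;24;19;22m🬎[38;2;26;21;23m[48;2;24;19;22m🬎[38;2;26;21;23m[48;2;24;19;22m🬎[38;2;26;21;23m[48;2;24;19;22m🬎[38;2;26;21;23m[48;2;24;19;22m🬎[38;2;26;21;23m[48;2;24;19;22m🬎[38;2;26;21;23m[48;2;24;19;22m🬎[38;2;26;21;23m[48;2;24;19;22m🬎[38;2;26;21;23m[48;2;24;19;22m🬎[0m
[38;2;21;17;20m[48;2;19;16;19m🬎[38;2;21;17;20m[48;2;19;16;19m🬎[38;2;21;17;20m[48;2;19;16;19m🬎[38;2;21;17;20m[48;2;19;16;19m🬎[38;2;162;90;18m[48;2;33;23;17m🬓[38;2;136;76;16m[48;2;23;17;16m🬀[38;2;29;16;3m[48;2;20;16;19m🬂[38;2;130;73;15m[48;2;28;20;17m🬀[38;2;160;89;17m[48;2;21;17;20m🬓[38;2;21;17;20m[48;2;19;16;19m🬎[38;2;21;17;20m[48;2;19;16;19m🬎[38;2;21;17;20m[48;2;19;16;19m🬎[0m
[38;2;18;14;19m[48;2;15;12;17m🬂[38;2;18;14;19m[48;2;15;12;17m🬂[38;2;18;14;19m[48;2;15;12;17m🬂[38;2;133;74;14m[48;2;16;12;17m🬉[38;2;155;88;21m[48;2;34;22;16m🬓[38;2;18;14;19m[48;2;15;12;17m🬂[38;2;18;14;19m[48;2;15;12;17m🬂[38;2;18;14;19m[48;2;15;12;17m🬂[38;2;144;80;17m[48;2;45;27;12m🬜[38;2;18;14;19m[48;2;15;12;17m🬂[38;2;18;14;19m[48;2;15;12;17m🬂[38;2;18;14;19m[48;2;15;12;17m🬂[0m
[38;2;12;10;15m[48;2;10;8;14m🬎[38;2;12;10;15m[48;2;10;8;14m🬎[38;2;12;10;15m[48;2;10;8;14m🬎[38;2;12;10;15m[48;2;10;8;14m🬎[38;2;150;83;16m[48;2;10;8;14m🬊[38;2;221;150;67m[48;2;26;17;13m🬋[38;2;49;29;12m[48;2;180;100;20m🬰[38;2;214;154;73m[48;2;41;25;14m🬅[38;2;151;84;17m[48;2;11;9;14m🬀[38;2;12;10;15m[48;2;10;8;14m🬎[38;2;12;10;15m[48;2;10;8;14m🬎[38;2;12;10;15m[48;2;10;8;14m🬎[0m
[38;2;9;7;13m[48;2;6;5;12m🬂[38;2;9;7;13m[48;2;6;5;12m🬂[38;2;9;7;13m[48;2;6;5;12m🬂[38;2;9;7;13m[48;2;6;5;12m🬂[38;2;9;7;13m[48;2;6;5;12m🬂[38;2;9;7;13m[48;2;6;5;12m🬂[38;2;9;7;13m[48;2;6;5;12m🬂[38;2;9;7;13m[48;2;6;5;12m🬂[38;2;9;7;13m[48;2;6;5;12m🬂[38;2;9;7;13m[48;2;6;5;12m🬂[38;2;9;7;13m[48;2;6;5;12m🬂[38;2;9;7;13m[48;2;6;5;12m🬂[0m
</frame>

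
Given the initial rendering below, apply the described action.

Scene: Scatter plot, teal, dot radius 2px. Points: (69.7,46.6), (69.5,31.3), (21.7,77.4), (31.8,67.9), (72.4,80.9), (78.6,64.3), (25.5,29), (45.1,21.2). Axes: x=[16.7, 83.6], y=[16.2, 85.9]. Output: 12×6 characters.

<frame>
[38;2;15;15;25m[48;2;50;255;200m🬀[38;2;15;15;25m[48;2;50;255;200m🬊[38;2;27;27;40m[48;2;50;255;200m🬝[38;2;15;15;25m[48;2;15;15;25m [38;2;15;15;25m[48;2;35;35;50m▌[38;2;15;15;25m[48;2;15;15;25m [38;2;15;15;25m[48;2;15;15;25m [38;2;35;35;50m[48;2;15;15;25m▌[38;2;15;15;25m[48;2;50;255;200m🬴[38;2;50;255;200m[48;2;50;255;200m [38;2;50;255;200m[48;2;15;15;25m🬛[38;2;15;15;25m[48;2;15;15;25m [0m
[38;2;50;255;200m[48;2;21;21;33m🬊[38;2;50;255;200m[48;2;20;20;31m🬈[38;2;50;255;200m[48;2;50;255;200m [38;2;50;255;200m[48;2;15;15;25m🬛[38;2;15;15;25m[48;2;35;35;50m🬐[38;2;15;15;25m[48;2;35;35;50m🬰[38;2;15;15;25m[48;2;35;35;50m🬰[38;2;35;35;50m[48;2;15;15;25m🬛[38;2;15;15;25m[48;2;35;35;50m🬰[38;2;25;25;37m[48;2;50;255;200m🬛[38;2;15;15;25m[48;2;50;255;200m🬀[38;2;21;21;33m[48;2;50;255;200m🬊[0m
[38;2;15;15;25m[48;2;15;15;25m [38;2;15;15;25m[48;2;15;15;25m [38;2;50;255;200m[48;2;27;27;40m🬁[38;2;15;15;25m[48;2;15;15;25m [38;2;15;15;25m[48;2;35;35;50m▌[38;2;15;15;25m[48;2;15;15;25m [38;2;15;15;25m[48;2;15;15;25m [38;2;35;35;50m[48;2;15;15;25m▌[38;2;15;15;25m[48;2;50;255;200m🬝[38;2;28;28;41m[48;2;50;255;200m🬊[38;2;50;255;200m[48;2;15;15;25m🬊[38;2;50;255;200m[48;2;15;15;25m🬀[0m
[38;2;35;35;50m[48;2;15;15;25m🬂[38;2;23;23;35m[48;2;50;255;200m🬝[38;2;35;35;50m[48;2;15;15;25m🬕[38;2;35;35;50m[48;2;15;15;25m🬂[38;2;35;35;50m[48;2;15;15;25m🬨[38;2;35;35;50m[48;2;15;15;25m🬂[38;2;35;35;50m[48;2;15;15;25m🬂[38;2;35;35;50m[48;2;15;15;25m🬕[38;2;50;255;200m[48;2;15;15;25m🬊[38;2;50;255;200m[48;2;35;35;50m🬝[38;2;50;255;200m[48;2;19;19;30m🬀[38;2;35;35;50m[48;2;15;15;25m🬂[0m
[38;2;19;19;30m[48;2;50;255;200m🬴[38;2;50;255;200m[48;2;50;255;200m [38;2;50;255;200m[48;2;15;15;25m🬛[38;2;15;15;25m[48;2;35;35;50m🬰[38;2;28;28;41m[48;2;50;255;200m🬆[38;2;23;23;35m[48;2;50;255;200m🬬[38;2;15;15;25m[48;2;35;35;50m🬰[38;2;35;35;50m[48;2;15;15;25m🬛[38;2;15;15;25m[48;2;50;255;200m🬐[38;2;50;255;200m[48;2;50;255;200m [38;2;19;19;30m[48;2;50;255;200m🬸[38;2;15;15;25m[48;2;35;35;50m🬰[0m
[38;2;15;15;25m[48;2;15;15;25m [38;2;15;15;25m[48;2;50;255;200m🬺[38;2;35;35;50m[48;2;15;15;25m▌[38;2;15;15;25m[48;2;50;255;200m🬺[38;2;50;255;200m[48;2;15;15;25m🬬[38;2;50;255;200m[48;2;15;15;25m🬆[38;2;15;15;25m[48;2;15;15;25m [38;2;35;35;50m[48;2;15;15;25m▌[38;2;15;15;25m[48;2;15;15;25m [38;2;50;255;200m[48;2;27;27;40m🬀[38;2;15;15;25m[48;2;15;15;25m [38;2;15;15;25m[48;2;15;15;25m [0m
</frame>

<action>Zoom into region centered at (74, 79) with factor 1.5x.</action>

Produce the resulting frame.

<frame>
[38;2;15;15;25m[48;2;15;15;25m [38;2;15;15;25m[48;2;15;15;25m [38;2;35;35;50m[48;2;15;15;25m▌[38;2;15;15;25m[48;2;15;15;25m [38;2;15;15;25m[48;2;35;35;50m▌[38;2;15;15;25m[48;2;15;15;25m [38;2;15;15;25m[48;2;15;15;25m [38;2;35;35;50m[48;2;15;15;25m▌[38;2;15;15;25m[48;2;15;15;25m [38;2;15;15;25m[48;2;35;35;50m▌[38;2;15;15;25m[48;2;15;15;25m [38;2;15;15;25m[48;2;15;15;25m [0m
[38;2;15;15;25m[48;2;35;35;50m🬰[38;2;15;15;25m[48;2;35;35;50m🬰[38;2;35;35;50m[48;2;15;15;25m🬛[38;2;15;15;25m[48;2;35;35;50m🬰[38;2;15;15;25m[48;2;35;35;50m🬐[38;2;23;23;35m[48;2;50;255;200m🬬[38;2;15;15;25m[48;2;35;35;50m🬰[38;2;35;35;50m[48;2;15;15;25m🬛[38;2;15;15;25m[48;2;35;35;50m🬰[38;2;15;15;25m[48;2;35;35;50m🬐[38;2;15;15;25m[48;2;35;35;50m🬰[38;2;15;15;25m[48;2;35;35;50m🬰[0m
[38;2;15;15;25m[48;2;15;15;25m [38;2;15;15;25m[48;2;15;15;25m [38;2;35;35;50m[48;2;15;15;25m▌[38;2;15;15;25m[48;2;15;15;25m [38;2;15;15;25m[48;2;50;255;200m🬐[38;2;50;255;200m[48;2;50;255;200m [38;2;15;15;25m[48;2;50;255;200m🬸[38;2;35;35;50m[48;2;15;15;25m▌[38;2;15;15;25m[48;2;15;15;25m [38;2;15;15;25m[48;2;35;35;50m▌[38;2;15;15;25m[48;2;15;15;25m [38;2;15;15;25m[48;2;15;15;25m [0m
[38;2;35;35;50m[48;2;15;15;25m🬂[38;2;35;35;50m[48;2;15;15;25m🬂[38;2;35;35;50m[48;2;15;15;25m🬕[38;2;35;35;50m[48;2;15;15;25m🬂[38;2;35;35;50m[48;2;15;15;25m🬨[38;2;50;255;200m[48;2;19;19;30m🬀[38;2;23;23;35m[48;2;50;255;200m🬝[38;2;35;35;50m[48;2;15;15;25m🬕[38;2;35;35;50m[48;2;15;15;25m🬂[38;2;35;35;50m[48;2;15;15;25m🬨[38;2;35;35;50m[48;2;15;15;25m🬂[38;2;35;35;50m[48;2;15;15;25m🬂[0m
[38;2;15;15;25m[48;2;35;35;50m🬰[38;2;15;15;25m[48;2;35;35;50m🬰[38;2;35;35;50m[48;2;15;15;25m🬛[38;2;15;15;25m[48;2;35;35;50m🬰[38;2;15;15;25m[48;2;35;35;50m🬐[38;2;19;19;30m[48;2;50;255;200m🬴[38;2;50;255;200m[48;2;50;255;200m [38;2;50;255;200m[48;2;15;15;25m🬛[38;2;15;15;25m[48;2;35;35;50m🬰[38;2;15;15;25m[48;2;35;35;50m🬐[38;2;15;15;25m[48;2;35;35;50m🬰[38;2;15;15;25m[48;2;35;35;50m🬰[0m
[38;2;15;15;25m[48;2;15;15;25m [38;2;15;15;25m[48;2;15;15;25m [38;2;35;35;50m[48;2;15;15;25m▌[38;2;15;15;25m[48;2;15;15;25m [38;2;15;15;25m[48;2;35;35;50m▌[38;2;15;15;25m[48;2;15;15;25m [38;2;15;15;25m[48;2;50;255;200m🬺[38;2;35;35;50m[48;2;15;15;25m▌[38;2;15;15;25m[48;2;15;15;25m [38;2;15;15;25m[48;2;35;35;50m▌[38;2;15;15;25m[48;2;15;15;25m [38;2;15;15;25m[48;2;15;15;25m [0m
</frame>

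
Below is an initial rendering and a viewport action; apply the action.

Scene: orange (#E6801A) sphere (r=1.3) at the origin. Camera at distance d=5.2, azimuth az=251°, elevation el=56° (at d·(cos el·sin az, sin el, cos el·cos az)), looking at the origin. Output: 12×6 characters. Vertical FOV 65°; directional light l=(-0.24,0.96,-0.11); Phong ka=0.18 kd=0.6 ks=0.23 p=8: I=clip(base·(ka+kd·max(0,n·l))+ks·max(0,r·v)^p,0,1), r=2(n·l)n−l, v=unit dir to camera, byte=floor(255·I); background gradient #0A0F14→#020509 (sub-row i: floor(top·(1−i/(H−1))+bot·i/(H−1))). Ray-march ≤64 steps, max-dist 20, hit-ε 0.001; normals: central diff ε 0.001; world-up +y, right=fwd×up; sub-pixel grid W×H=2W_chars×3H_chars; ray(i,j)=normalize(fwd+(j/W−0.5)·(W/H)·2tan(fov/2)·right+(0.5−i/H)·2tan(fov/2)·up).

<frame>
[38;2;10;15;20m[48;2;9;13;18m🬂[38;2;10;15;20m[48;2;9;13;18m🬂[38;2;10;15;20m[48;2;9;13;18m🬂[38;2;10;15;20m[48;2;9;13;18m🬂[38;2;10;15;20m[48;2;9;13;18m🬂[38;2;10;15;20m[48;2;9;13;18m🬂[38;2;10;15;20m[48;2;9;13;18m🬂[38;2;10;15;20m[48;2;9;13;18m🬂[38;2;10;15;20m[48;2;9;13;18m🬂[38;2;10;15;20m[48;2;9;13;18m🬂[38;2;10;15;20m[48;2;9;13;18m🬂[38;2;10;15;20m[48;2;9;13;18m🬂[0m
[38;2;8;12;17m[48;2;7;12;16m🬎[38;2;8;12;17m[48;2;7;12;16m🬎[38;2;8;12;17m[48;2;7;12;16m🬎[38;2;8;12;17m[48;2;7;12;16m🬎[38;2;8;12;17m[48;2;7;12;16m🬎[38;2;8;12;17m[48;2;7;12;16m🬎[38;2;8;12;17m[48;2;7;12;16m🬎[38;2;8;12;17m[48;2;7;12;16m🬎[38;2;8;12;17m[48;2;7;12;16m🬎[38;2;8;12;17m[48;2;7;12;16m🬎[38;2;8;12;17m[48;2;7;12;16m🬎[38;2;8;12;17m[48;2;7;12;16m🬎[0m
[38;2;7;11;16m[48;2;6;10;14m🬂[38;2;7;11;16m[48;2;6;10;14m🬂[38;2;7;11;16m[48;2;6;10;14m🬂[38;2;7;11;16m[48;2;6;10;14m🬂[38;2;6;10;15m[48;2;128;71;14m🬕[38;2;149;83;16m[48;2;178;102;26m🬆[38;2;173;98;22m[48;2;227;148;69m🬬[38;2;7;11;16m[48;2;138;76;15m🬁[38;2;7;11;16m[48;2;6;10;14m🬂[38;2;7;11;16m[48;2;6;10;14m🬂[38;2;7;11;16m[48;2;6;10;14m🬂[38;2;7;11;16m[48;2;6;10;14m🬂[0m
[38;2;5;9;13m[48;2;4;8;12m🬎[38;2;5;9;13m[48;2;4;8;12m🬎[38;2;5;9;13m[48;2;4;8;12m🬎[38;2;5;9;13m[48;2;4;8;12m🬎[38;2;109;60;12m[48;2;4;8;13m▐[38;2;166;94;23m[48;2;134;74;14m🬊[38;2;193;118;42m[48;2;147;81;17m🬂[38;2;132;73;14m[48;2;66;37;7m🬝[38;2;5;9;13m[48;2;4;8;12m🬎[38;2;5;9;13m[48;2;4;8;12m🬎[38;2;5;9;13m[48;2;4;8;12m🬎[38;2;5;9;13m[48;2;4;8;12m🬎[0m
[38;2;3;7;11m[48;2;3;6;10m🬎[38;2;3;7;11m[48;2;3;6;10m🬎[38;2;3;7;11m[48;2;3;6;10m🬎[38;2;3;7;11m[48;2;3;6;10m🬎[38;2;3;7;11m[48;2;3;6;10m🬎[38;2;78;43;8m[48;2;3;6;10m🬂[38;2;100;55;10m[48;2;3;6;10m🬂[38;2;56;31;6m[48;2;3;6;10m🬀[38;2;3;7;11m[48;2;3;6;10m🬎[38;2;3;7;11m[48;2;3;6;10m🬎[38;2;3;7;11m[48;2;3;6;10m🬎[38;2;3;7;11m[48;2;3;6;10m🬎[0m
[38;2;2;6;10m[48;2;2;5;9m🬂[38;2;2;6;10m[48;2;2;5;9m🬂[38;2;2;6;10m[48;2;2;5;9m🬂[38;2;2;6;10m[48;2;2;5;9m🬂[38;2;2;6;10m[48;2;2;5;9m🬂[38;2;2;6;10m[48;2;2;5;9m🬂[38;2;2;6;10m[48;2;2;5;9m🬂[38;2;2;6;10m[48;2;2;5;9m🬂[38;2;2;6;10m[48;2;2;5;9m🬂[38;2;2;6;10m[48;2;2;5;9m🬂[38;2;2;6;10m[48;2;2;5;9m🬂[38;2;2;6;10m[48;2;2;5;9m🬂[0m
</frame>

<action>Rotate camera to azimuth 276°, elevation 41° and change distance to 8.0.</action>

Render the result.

<frame>
[38;2;10;15;20m[48;2;9;13;18m🬂[38;2;10;15;20m[48;2;9;13;18m🬂[38;2;10;15;20m[48;2;9;13;18m🬂[38;2;10;15;20m[48;2;9;13;18m🬂[38;2;10;15;20m[48;2;9;13;18m🬂[38;2;10;15;20m[48;2;9;13;18m🬂[38;2;10;15;20m[48;2;9;13;18m🬂[38;2;10;15;20m[48;2;9;13;18m🬂[38;2;10;15;20m[48;2;9;13;18m🬂[38;2;10;15;20m[48;2;9;13;18m🬂[38;2;10;15;20m[48;2;9;13;18m🬂[38;2;10;15;20m[48;2;9;13;18m🬂[0m
[38;2;8;12;17m[48;2;7;12;16m🬎[38;2;8;12;17m[48;2;7;12;16m🬎[38;2;8;12;17m[48;2;7;12;16m🬎[38;2;8;12;17m[48;2;7;12;16m🬎[38;2;8;12;17m[48;2;7;12;16m🬎[38;2;8;12;17m[48;2;7;12;16m🬎[38;2;8;12;17m[48;2;7;12;16m🬎[38;2;8;12;17m[48;2;7;12;16m🬎[38;2;8;12;17m[48;2;7;12;16m🬎[38;2;8;12;17m[48;2;7;12;16m🬎[38;2;8;12;17m[48;2;7;12;16m🬎[38;2;8;12;17m[48;2;7;12;16m🬎[0m
[38;2;7;11;16m[48;2;6;10;14m🬂[38;2;7;11;16m[48;2;6;10;14m🬂[38;2;7;11;16m[48;2;6;10;14m🬂[38;2;7;11;16m[48;2;6;10;14m🬂[38;2;7;11;16m[48;2;6;10;14m🬂[38;2;6;10;15m[48;2;157;88;19m🬆[38;2;7;11;16m[48;2;172;100;29m🬂[38;2;6;10;15m[48;2;105;58;11m🬬[38;2;7;11;16m[48;2;6;10;14m🬂[38;2;7;11;16m[48;2;6;10;14m🬂[38;2;7;11;16m[48;2;6;10;14m🬂[38;2;7;11;16m[48;2;6;10;14m🬂[0m
[38;2;5;9;13m[48;2;4;8;12m🬎[38;2;5;9;13m[48;2;4;8;12m🬎[38;2;5;9;13m[48;2;4;8;12m🬎[38;2;5;9;13m[48;2;4;8;12m🬎[38;2;5;9;13m[48;2;4;8;12m🬎[38;2;129;72;14m[48;2;38;23;8m🬊[38;2;137;77;18m[48;2;62;34;6m🬆[38;2;95;53;10m[48;2;11;11;11m🬀[38;2;5;9;13m[48;2;4;8;12m🬎[38;2;5;9;13m[48;2;4;8;12m🬎[38;2;5;9;13m[48;2;4;8;12m🬎[38;2;5;9;13m[48;2;4;8;12m🬎[0m
[38;2;3;7;11m[48;2;3;6;10m🬎[38;2;3;7;11m[48;2;3;6;10m🬎[38;2;3;7;11m[48;2;3;6;10m🬎[38;2;3;7;11m[48;2;3;6;10m🬎[38;2;3;7;11m[48;2;3;6;10m🬎[38;2;3;7;11m[48;2;3;6;10m🬎[38;2;3;7;11m[48;2;3;6;10m🬎[38;2;3;7;11m[48;2;3;6;10m🬎[38;2;3;7;11m[48;2;3;6;10m🬎[38;2;3;7;11m[48;2;3;6;10m🬎[38;2;3;7;11m[48;2;3;6;10m🬎[38;2;3;7;11m[48;2;3;6;10m🬎[0m
[38;2;2;6;10m[48;2;2;5;9m🬂[38;2;2;6;10m[48;2;2;5;9m🬂[38;2;2;6;10m[48;2;2;5;9m🬂[38;2;2;6;10m[48;2;2;5;9m🬂[38;2;2;6;10m[48;2;2;5;9m🬂[38;2;2;6;10m[48;2;2;5;9m🬂[38;2;2;6;10m[48;2;2;5;9m🬂[38;2;2;6;10m[48;2;2;5;9m🬂[38;2;2;6;10m[48;2;2;5;9m🬂[38;2;2;6;10m[48;2;2;5;9m🬂[38;2;2;6;10m[48;2;2;5;9m🬂[38;2;2;6;10m[48;2;2;5;9m🬂[0m
</frame>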